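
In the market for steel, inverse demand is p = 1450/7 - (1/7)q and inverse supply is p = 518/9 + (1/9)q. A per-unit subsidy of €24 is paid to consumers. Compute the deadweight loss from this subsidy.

Deadweight loss = €1134

Pre-subsidy: 1450/7 - (1/7)q = 518/9 + (1/9)q gives q* = 589 and p* = 123.
With the rebate, buyers effectively pay pb = ps − 24, where ps is the price sellers receive.
On the curves, pb = 1450/7 - (1/7)q and ps = 518/9 + (1/9)q; the wedge ps − pb = 24 gives 518/9 + (1/9)q − (1450/7 - (1/7)q) = 24, so q' = 683.5.
Then pb = 1450/7 − (1/7)·683.5 = 109.5 and ps = 518/9 + (1/9)·683.5 = 133.5.
The subsidy expands output by 683.5 − 589 = 94.5 past the efficient level; on those units the gap between marginal cost and willingness to pay runs from 0 up to 24.
DWL = ½ × 24 × 94.5 = 1134.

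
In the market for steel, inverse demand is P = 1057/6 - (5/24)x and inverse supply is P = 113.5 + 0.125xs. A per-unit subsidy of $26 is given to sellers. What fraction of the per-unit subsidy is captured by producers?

Pre-subsidy: 1057/6 - (5/24)x = 113.5 + 0.125x gives x* = 188 and P* = 137.
With the subsidy, sellers receive Ps = Pb + 26 for each unit, where Pb is the price buyers pay.
On the curves, Pb = 1057/6 - (5/24)x and Ps = 113.5 + 0.125x; the wedge Ps − Pb = 26 gives 113.5 + 0.125x − (1057/6 - (5/24)x) = 26, so x' = 266.
Then Pb = 1057/6 − (5/24)·266 = 120.75 and Ps = 113.5 + 0.125·266 = 146.75.
Buyers' price falls by P* − Pb = 137 − 120.75 = 16.25; sellers' price rises by Ps − P* = 146.75 − 137 = 9.75.
So producers capture 9.75/26 = 0.375 of each unit of subsidy.

Producer share = 0.375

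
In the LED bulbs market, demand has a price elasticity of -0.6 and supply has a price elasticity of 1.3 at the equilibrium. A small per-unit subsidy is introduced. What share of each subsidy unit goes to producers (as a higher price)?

For a small subsidy around the equilibrium, the benefit split depends on the relative slopes, which at a point are proportional to the elasticities.
Buyer share = εs/(εs + |εd|) = 1.3/(1.3 + 0.6) = 13/19; seller share = |εd|/(εs + |εd|) = 6/19.
So producers capture 6/19 of the subsidy.

Producer share = 6/19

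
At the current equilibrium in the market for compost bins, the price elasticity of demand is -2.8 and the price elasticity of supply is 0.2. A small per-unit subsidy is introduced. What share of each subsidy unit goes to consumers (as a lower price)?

For a small subsidy around the equilibrium, the benefit split depends on the relative slopes, which at a point are proportional to the elasticities.
Buyer share = εs/(εs + |εd|) = 0.2/(0.2 + 2.8) = 1/15; seller share = |εd|/(εs + |εd|) = 14/15.

Consumer share = 1/15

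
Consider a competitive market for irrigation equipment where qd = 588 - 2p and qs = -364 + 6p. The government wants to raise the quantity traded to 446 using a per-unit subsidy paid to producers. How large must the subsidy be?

Required subsidy s = 64 per unit

At q = 446, invert demand for the buyer price: pb = (588 − 446)/2 = 71; invert supply for the seller price: ps = (446 − (-364))/6 = 135.
The subsidy must fill the gap: s = ps − pb = 135 − 71 = 64.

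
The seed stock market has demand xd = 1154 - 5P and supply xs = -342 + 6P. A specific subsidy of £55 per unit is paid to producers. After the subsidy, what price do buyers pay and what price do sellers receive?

Buyers pay £106; sellers receive £161

Pre-subsidy: 1154 - 5P = -342 + 6P gives P* = 136, x* = 474.
With the subsidy, sellers receive Ps = Pb + 55 for each unit, where Pb is the price buyers pay.
Supply in terms of Pb becomes xs = -342 + 6(Pb + 55) = -12 + 6Pb. Setting this equal to demand: 1154 - 5Pb = -12 + 6Pb, so Pb = 106.
Sellers receive Ps = 106 + 55 = 161; x' = 1154 − 5·106 = 624.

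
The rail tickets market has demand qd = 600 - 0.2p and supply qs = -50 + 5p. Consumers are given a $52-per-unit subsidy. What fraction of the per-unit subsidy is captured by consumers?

Pre-subsidy: 600 - 0.2p = -50 + 5p gives p* = 125, q* = 575.
With the rebate, buyers effectively pay pb = ps − 52, where ps is the price sellers receive.
Demand in terms of ps becomes qd = 600 − 0.2(ps − 52) = 610.4 - 0.2ps. Setting this equal to supply: 610.4 - 0.2ps = -50 + 5ps, so ps = 127.
Buyers pay pb = 127 − 52 = 75; q' = -50 + 5·127 = 585.
Buyers' price falls by p* − pb = 125 − 75 = 50; sellers' price rises by ps − p* = 127 − 125 = 2.
So consumers capture 50/52 = 25/26 of each unit of subsidy.

Consumer share = 25/26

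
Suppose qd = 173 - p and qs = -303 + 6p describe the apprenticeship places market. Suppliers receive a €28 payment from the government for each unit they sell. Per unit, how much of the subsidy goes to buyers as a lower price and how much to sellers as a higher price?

Pre-subsidy: 173 - p = -303 + 6p gives p* = 68, q* = 105.
With the subsidy, sellers receive ps = pb + 28 for each unit, where pb is the price buyers pay.
Supply in terms of pb becomes qs = -303 + 6(pb + 28) = -135 + 6pb. Setting this equal to demand: 173 - pb = -135 + 6pb, so pb = 44.
Sellers receive ps = 44 + 28 = 72; q' = 173 − 1·44 = 129.
Buyers' price falls by p* − pb = 68 − 44 = 24; sellers' price rises by ps − p* = 72 − 68 = 4.

Buyers gain €24 per unit; sellers gain €4 per unit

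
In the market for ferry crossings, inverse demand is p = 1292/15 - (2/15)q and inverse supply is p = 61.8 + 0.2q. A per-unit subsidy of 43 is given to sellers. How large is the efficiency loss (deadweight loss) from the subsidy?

Deadweight loss = 2773.5

Pre-subsidy: 1292/15 - (2/15)q = 61.8 + 0.2q gives q* = 73 and p* = 76.4.
With the subsidy, sellers receive ps = pb + 43 for each unit, where pb is the price buyers pay.
On the curves, pb = 1292/15 - (2/15)q and ps = 61.8 + 0.2q; the wedge ps − pb = 43 gives 61.8 + 0.2q − (1292/15 - (2/15)q) = 43, so q' = 202.
Then pb = 1292/15 − (2/15)·202 = 59.2 and ps = 61.8 + 0.2·202 = 102.2.
The subsidy expands output by 202 − 73 = 129 past the efficient level; on those units the gap between marginal cost and willingness to pay runs from 0 up to 43.
DWL = ½ × 43 × 129 = 2773.5.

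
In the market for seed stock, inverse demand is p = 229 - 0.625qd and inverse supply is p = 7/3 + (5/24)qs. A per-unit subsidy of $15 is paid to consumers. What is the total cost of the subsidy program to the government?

Pre-subsidy: 229 - 0.625q = 7/3 + (5/24)q gives q* = 272 and p* = 59.
With the rebate, buyers effectively pay pb = ps − 15, where ps is the price sellers receive.
On the curves, pb = 229 - 0.625q and ps = 7/3 + (5/24)q; the wedge ps − pb = 15 gives 7/3 + (5/24)q − (229 - 0.625q) = 15, so q' = 290.
Then pb = 229 − 0.625·290 = 47.75 and ps = 7/3 + (5/24)·290 = 62.75.
Government outlay = subsidy × quantity = 15 × 290 = 4350.

Government cost = $4350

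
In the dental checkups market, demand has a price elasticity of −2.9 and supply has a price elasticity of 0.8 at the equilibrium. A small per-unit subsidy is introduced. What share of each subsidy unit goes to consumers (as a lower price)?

For a small subsidy around the equilibrium, the benefit split depends on the relative slopes, which at a point are proportional to the elasticities.
Buyer share = εs/(εs + |εd|) = 0.8/(0.8 + 2.9) = 8/37; seller share = |εd|/(εs + |εd|) = 29/37.

Consumer share = 8/37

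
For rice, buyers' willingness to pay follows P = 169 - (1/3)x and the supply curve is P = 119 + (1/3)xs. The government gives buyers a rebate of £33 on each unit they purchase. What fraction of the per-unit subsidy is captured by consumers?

Consumer share = 0.5

Pre-subsidy: 169 - (1/3)x = 119 + (1/3)x gives x* = 75 and P* = 144.
With the rebate, buyers effectively pay Pb = Ps − 33, where Ps is the price sellers receive.
On the curves, Pb = 169 - (1/3)x and Ps = 119 + (1/3)x; the wedge Ps − Pb = 33 gives 119 + (1/3)x − (169 - (1/3)x) = 33, so x' = 124.5.
Then Pb = 169 − (1/3)·124.5 = 127.5 and Ps = 119 + (1/3)·124.5 = 160.5.
Buyers' price falls by P* − Pb = 144 − 127.5 = 16.5; sellers' price rises by Ps − P* = 160.5 − 144 = 16.5.
So consumers capture 16.5/33 = 0.5 of each unit of subsidy.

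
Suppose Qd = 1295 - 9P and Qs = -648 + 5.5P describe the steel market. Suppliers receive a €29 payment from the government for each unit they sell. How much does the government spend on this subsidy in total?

Pre-subsidy: 1295 - 9P = -648 + 5.5P gives P* = 134, Q* = 89.
With the subsidy, sellers receive Ps = Pb + 29 for each unit, where Pb is the price buyers pay.
Supply in terms of Pb becomes Qs = -648 + 5.5(Pb + 29) = -488.5 + 5.5Pb. Setting this equal to demand: 1295 - 9Pb = -488.5 + 5.5Pb, so Pb = 123.
Sellers receive Ps = 123 + 29 = 152; Q' = 1295 − 9·123 = 188.
Government outlay = subsidy × quantity = 29 × 188 = 5452.

Government cost = €5452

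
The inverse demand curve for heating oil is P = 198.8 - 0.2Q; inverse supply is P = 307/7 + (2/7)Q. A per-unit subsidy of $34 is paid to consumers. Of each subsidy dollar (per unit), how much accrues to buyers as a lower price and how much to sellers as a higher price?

Pre-subsidy: 198.8 - 0.2Q = 307/7 + (2/7)Q gives Q* = 319 and P* = 135.
With the rebate, buyers effectively pay Pb = Ps − 34, where Ps is the price sellers receive.
On the curves, Pb = 198.8 - 0.2Q and Ps = 307/7 + (2/7)Q; the wedge Ps − Pb = 34 gives 307/7 + (2/7)Q − (198.8 - 0.2Q) = 34, so Q' = 389.
Then Pb = 198.8 − 0.2·389 = 121 and Ps = 307/7 + (2/7)·389 = 155.
Buyers' price falls by P* − Pb = 135 − 121 = 14; sellers' price rises by Ps − P* = 155 − 135 = 20.

Buyers gain $14 per unit; sellers gain $20 per unit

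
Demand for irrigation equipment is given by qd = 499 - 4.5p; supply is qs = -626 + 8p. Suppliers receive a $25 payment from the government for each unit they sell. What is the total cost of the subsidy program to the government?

Pre-subsidy: 499 - 4.5p = -626 + 8p gives p* = 90, q* = 94.
With the subsidy, sellers receive ps = pb + 25 for each unit, where pb is the price buyers pay.
Supply in terms of pb becomes qs = -626 + 8(pb + 25) = -426 + 8pb. Setting this equal to demand: 499 - 4.5pb = -426 + 8pb, so pb = 74.
Sellers receive ps = 74 + 25 = 99; q' = 499 − 4.5·74 = 166.
Government outlay = subsidy × quantity = 25 × 166 = 4150.

Government cost = $4150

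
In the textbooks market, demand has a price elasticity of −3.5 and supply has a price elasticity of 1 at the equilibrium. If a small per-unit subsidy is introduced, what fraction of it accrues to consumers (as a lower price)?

For a small subsidy around the equilibrium, the benefit split depends on the relative slopes, which at a point are proportional to the elasticities.
Buyer share = εs/(εs + |εd|) = 1/(1 + 3.5) = 2/9; seller share = |εd|/(εs + |εd|) = 7/9.

Consumer share = 2/9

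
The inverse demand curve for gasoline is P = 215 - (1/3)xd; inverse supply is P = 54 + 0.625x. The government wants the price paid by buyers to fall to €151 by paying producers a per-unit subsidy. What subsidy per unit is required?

At a buyer price of 151, quantity demanded is 645 − 3·151 = 192.
Sellers supply 192 only when they receive Ps = 54 + 0.625·192 = 174.
s = Ps − Pb = 174 − 151 = 23.

Required subsidy s = €23 per unit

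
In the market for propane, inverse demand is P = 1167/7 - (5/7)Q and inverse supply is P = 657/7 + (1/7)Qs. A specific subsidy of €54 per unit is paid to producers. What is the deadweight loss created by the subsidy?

Pre-subsidy: 1167/7 - (5/7)Q = 657/7 + (1/7)Q gives Q* = 85 and P* = 106.
With the subsidy, sellers receive Ps = Pb + 54 for each unit, where Pb is the price buyers pay.
On the curves, Pb = 1167/7 - (5/7)Q and Ps = 657/7 + (1/7)Q; the wedge Ps − Pb = 54 gives 657/7 + (1/7)Q − (1167/7 - (5/7)Q) = 54, so Q' = 148.
Then Pb = 1167/7 − (5/7)·148 = 61 and Ps = 657/7 + (1/7)·148 = 115.
The subsidy expands output by 148 − 85 = 63 past the efficient level; on those units the gap between marginal cost and willingness to pay runs from 0 up to 54.
DWL = ½ × 54 × 63 = 1701.

Deadweight loss = €1701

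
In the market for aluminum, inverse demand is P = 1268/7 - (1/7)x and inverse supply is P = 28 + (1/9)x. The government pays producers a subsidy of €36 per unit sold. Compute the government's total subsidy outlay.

Government cost = €26811

Pre-subsidy: 1268/7 - (1/7)x = 28 + (1/9)x gives x* = 603 and P* = 95.
With the subsidy, sellers receive Ps = Pb + 36 for each unit, where Pb is the price buyers pay.
On the curves, Pb = 1268/7 - (1/7)x and Ps = 28 + (1/9)x; the wedge Ps − Pb = 36 gives 28 + (1/9)x − (1268/7 - (1/7)x) = 36, so x' = 744.75.
Then Pb = 1268/7 − (1/7)·744.75 = 74.75 and Ps = 28 + (1/9)·744.75 = 110.75.
Government outlay = subsidy × quantity = 36 × 744.75 = 26811.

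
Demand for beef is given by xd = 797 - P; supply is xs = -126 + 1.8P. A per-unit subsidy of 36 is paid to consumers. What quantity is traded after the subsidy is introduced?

x' = 490.5

Pre-subsidy: 797 - P = -126 + 1.8P gives P* = 4615/14, x* = 6543/14.
With the rebate, buyers effectively pay Pb = Ps − 36, where Ps is the price sellers receive.
Demand in terms of Ps becomes xd = 797 − 1(Ps − 36) = 833 - Ps. Setting this equal to supply: 833 - Ps = -126 + 1.8Ps, so Ps = 342.5.
Buyers pay Pb = 342.5 − 36 = 306.5; x' = -126 + 1.8·342.5 = 490.5.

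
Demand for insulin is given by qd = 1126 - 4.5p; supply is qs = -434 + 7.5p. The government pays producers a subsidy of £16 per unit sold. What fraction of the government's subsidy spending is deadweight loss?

Pre-subsidy: 1126 - 4.5p = -434 + 7.5p gives p* = 130, q* = 541.
With the subsidy, sellers receive ps = pb + 16 for each unit, where pb is the price buyers pay.
Supply in terms of pb becomes qs = -434 + 7.5(pb + 16) = -314 + 7.5pb. Setting this equal to demand: 1126 - 4.5pb = -314 + 7.5pb, so pb = 120.
Sellers receive ps = 120 + 16 = 136; q' = 1126 − 4.5·120 = 586.
ΔCS = ½(541 + 586)(130 − 120) = 5635; ΔPS = ½(541 + 586)(136 − 130) = 3381.
Government spending = 16 × 586 = 9376.
DWL = ½ × 16 × (586 − 541) = 360; fraction = 360 / 9376 = 45/1172.

DWL / government spending = 45/1172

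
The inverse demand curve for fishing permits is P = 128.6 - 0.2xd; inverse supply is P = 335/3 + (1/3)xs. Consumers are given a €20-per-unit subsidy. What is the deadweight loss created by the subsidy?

Deadweight loss = €375

Pre-subsidy: 128.6 - 0.2x = 335/3 + (1/3)x gives x* = 31.75 and P* = 122.25.
With the rebate, buyers effectively pay Pb = Ps − 20, where Ps is the price sellers receive.
On the curves, Pb = 128.6 - 0.2x and Ps = 335/3 + (1/3)x; the wedge Ps − Pb = 20 gives 335/3 + (1/3)x − (128.6 - 0.2x) = 20, so x' = 69.25.
Then Pb = 128.6 − 0.2·69.25 = 114.75 and Ps = 335/3 + (1/3)·69.25 = 134.75.
The subsidy expands output by 69.25 − 31.75 = 37.5 past the efficient level; on those units the gap between marginal cost and willingness to pay runs from 0 up to 20.
DWL = ½ × 20 × 37.5 = 375.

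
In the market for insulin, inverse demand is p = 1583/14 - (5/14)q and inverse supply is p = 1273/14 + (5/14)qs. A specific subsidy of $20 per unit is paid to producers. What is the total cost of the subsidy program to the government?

Pre-subsidy: 1583/14 - (5/14)q = 1273/14 + (5/14)q gives q* = 31 and p* = 102.
With the subsidy, sellers receive ps = pb + 20 for each unit, where pb is the price buyers pay.
On the curves, pb = 1583/14 - (5/14)q and ps = 1273/14 + (5/14)q; the wedge ps − pb = 20 gives 1273/14 + (5/14)q − (1583/14 - (5/14)q) = 20, so q' = 59.
Then pb = 1583/14 − (5/14)·59 = 92 and ps = 1273/14 + (5/14)·59 = 112.
Government outlay = subsidy × quantity = 20 × 59 = 1180.

Government cost = $1180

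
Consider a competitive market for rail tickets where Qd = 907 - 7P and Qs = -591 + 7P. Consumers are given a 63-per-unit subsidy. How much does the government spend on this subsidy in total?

Government cost = 23845.5

Pre-subsidy: 907 - 7P = -591 + 7P gives P* = 107, Q* = 158.
With the rebate, buyers effectively pay Pb = Ps − 63, where Ps is the price sellers receive.
Demand in terms of Ps becomes Qd = 907 − 7(Ps − 63) = 1348 - 7Ps. Setting this equal to supply: 1348 - 7Ps = -591 + 7Ps, so Ps = 138.5.
Buyers pay Pb = 138.5 − 63 = 75.5; Q' = -591 + 7·138.5 = 378.5.
Government outlay = subsidy × quantity = 63 × 378.5 = 23845.5.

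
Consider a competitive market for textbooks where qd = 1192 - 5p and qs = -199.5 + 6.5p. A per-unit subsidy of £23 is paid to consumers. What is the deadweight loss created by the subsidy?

Pre-subsidy: 1192 - 5p = -199.5 + 6.5p gives p* = 121, q* = 587.
With the rebate, buyers effectively pay pb = ps − 23, where ps is the price sellers receive.
Demand in terms of ps becomes qd = 1192 − 5(ps − 23) = 1307 - 5ps. Setting this equal to supply: 1307 - 5ps = -199.5 + 6.5ps, so ps = 131.
Buyers pay pb = 131 − 23 = 108; q' = -199.5 + 6.5·131 = 652.
The subsidy expands output by 652 − 587 = 65 past the efficient level; on those units the gap between marginal cost and willingness to pay runs from 0 up to 23.
DWL = ½ × 23 × 65 = 747.5.

Deadweight loss = £747.5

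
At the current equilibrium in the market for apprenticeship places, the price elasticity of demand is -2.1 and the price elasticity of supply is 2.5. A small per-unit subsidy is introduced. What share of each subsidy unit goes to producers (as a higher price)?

For a small subsidy around the equilibrium, the benefit split depends on the relative slopes, which at a point are proportional to the elasticities.
Buyer share = εs/(εs + |εd|) = 2.5/(2.5 + 2.1) = 25/46; seller share = |εd|/(εs + |εd|) = 21/46.
So producers capture 21/46 of the subsidy.

Producer share = 21/46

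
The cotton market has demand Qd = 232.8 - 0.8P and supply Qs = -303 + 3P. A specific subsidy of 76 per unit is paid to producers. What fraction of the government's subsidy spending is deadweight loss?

Pre-subsidy: 232.8 - 0.8P = -303 + 3P gives P* = 141, Q* = 120.
With the subsidy, sellers receive Ps = Pb + 76 for each unit, where Pb is the price buyers pay.
Supply in terms of Pb becomes Qs = -303 + 3(Pb + 76) = -75 + 3Pb. Setting this equal to demand: 232.8 - 0.8Pb = -75 + 3Pb, so Pb = 81.
Sellers receive Ps = 81 + 76 = 157; Q' = 232.8 − 0.8·81 = 168.
ΔCS = ½(120 + 168)(141 − 81) = 8640; ΔPS = ½(120 + 168)(157 − 141) = 2304.
Government spending = 76 × 168 = 12768.
DWL = ½ × 76 × (168 − 120) = 1824; fraction = 1824 / 12768 = 1/7.

DWL / government spending = 1/7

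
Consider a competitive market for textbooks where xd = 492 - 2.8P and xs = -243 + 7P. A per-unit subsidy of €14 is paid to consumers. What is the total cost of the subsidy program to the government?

Government cost = €4340

Pre-subsidy: 492 - 2.8P = -243 + 7P gives P* = 75, x* = 282.
With the rebate, buyers effectively pay Pb = Ps − 14, where Ps is the price sellers receive.
Demand in terms of Ps becomes xd = 492 − 2.8(Ps − 14) = 531.2 - 2.8Ps. Setting this equal to supply: 531.2 - 2.8Ps = -243 + 7Ps, so Ps = 79.
Buyers pay Pb = 79 − 14 = 65; x' = -243 + 7·79 = 310.
Government outlay = subsidy × quantity = 14 × 310 = 4340.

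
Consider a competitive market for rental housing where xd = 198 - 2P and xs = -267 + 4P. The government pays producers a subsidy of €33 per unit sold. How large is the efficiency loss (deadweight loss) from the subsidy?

Deadweight loss = €726

Pre-subsidy: 198 - 2P = -267 + 4P gives P* = 77.5, x* = 43.
With the subsidy, sellers receive Ps = Pb + 33 for each unit, where Pb is the price buyers pay.
Supply in terms of Pb becomes xs = -267 + 4(Pb + 33) = -135 + 4Pb. Setting this equal to demand: 198 - 2Pb = -135 + 4Pb, so Pb = 55.5.
Sellers receive Ps = 55.5 + 33 = 88.5; x' = 198 − 2·55.5 = 87.
The subsidy expands output by 87 − 43 = 44 past the efficient level; on those units the gap between marginal cost and willingness to pay runs from 0 up to 33.
DWL = ½ × 33 × 44 = 726.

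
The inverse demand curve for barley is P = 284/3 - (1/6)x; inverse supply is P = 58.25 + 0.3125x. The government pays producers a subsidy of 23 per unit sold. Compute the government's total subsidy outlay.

Pre-subsidy: 284/3 - (1/6)x = 58.25 + 0.3125x gives x* = 76 and P* = 82.
With the subsidy, sellers receive Ps = Pb + 23 for each unit, where Pb is the price buyers pay.
On the curves, Pb = 284/3 - (1/6)x and Ps = 58.25 + 0.3125x; the wedge Ps − Pb = 23 gives 58.25 + 0.3125x − (284/3 - (1/6)x) = 23, so x' = 124.
Then Pb = 284/3 − (1/6)·124 = 74 and Ps = 58.25 + 0.3125·124 = 97.
Government outlay = subsidy × quantity = 23 × 124 = 2852.

Government cost = 2852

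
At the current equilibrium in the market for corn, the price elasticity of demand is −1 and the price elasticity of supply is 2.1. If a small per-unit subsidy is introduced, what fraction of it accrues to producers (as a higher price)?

For a small subsidy around the equilibrium, the benefit split depends on the relative slopes, which at a point are proportional to the elasticities.
Buyer share = εs/(εs + |εd|) = 2.1/(2.1 + 1) = 21/31; seller share = |εd|/(εs + |εd|) = 10/31.
So producers capture 10/31 of the subsidy.

Producer share = 10/31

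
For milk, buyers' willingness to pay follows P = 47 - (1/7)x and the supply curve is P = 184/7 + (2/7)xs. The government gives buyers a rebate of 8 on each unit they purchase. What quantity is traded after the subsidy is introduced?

Pre-subsidy: 47 - (1/7)x = 184/7 + (2/7)x gives x* = 145/3 and P* = 842/21.
With the rebate, buyers effectively pay Pb = Ps − 8, where Ps is the price sellers receive.
On the curves, Pb = 47 - (1/7)x and Ps = 184/7 + (2/7)x; the wedge Ps − Pb = 8 gives 184/7 + (2/7)x − (47 - (1/7)x) = 8, so x' = 67.
Then Pb = 47 − (1/7)·67 = 262/7 and Ps = 184/7 + (2/7)·67 = 318/7.

x' = 67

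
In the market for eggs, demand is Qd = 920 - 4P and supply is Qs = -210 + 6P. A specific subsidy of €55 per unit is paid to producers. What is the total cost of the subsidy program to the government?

Pre-subsidy: 920 - 4P = -210 + 6P gives P* = 113, Q* = 468.
With the subsidy, sellers receive Ps = Pb + 55 for each unit, where Pb is the price buyers pay.
Supply in terms of Pb becomes Qs = -210 + 6(Pb + 55) = 120 + 6Pb. Setting this equal to demand: 920 - 4Pb = 120 + 6Pb, so Pb = 80.
Sellers receive Ps = 80 + 55 = 135; Q' = 920 − 4·80 = 600.
Government outlay = subsidy × quantity = 55 × 600 = 33000.

Government cost = €33000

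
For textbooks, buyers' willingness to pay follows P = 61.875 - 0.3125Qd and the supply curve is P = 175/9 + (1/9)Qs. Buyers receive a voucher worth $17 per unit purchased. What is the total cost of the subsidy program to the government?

Government cost = 145486/61

Pre-subsidy: 61.875 - 0.3125Q = 175/9 + (1/9)Q gives Q* = 6110/61 and P* = 1865/61.
With the rebate, buyers effectively pay Pb = Ps − 17, where Ps is the price sellers receive.
On the curves, Pb = 61.875 - 0.3125Q and Ps = 175/9 + (1/9)Q; the wedge Ps − Pb = 17 gives 175/9 + (1/9)Q − (61.875 - 0.3125Q) = 17, so Q' = 8558/61.
Then Pb = 61.875 − 0.3125·(8558/61) = 1100/61 and Ps = 175/9 + (1/9)·(8558/61) = 2137/61.
Government outlay = subsidy × quantity = 17 × 8558/61 = 145486/61.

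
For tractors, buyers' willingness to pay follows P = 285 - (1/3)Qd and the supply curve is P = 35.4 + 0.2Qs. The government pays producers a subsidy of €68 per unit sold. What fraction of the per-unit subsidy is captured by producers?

Pre-subsidy: 285 - (1/3)Q = 35.4 + 0.2Q gives Q* = 468 and P* = 129.
With the subsidy, sellers receive Ps = Pb + 68 for each unit, where Pb is the price buyers pay.
On the curves, Pb = 285 - (1/3)Q and Ps = 35.4 + 0.2Q; the wedge Ps − Pb = 68 gives 35.4 + 0.2Q − (285 - (1/3)Q) = 68, so Q' = 595.5.
Then Pb = 285 − (1/3)·595.5 = 86.5 and Ps = 35.4 + 0.2·595.5 = 154.5.
Buyers' price falls by P* − Pb = 129 − 86.5 = 42.5; sellers' price rises by Ps − P* = 154.5 − 129 = 25.5.
So producers capture 25.5/68 = 0.375 of each unit of subsidy.

Producer share = 0.375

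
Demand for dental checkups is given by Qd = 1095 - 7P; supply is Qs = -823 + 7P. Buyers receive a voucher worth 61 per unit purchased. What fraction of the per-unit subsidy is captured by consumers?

Consumer share = 0.5

Pre-subsidy: 1095 - 7P = -823 + 7P gives P* = 137, Q* = 136.
With the rebate, buyers effectively pay Pb = Ps − 61, where Ps is the price sellers receive.
Demand in terms of Ps becomes Qd = 1095 − 7(Ps − 61) = 1522 - 7Ps. Setting this equal to supply: 1522 - 7Ps = -823 + 7Ps, so Ps = 167.5.
Buyers pay Pb = 167.5 − 61 = 106.5; Q' = -823 + 7·167.5 = 349.5.
Buyers' price falls by P* − Pb = 137 − 106.5 = 30.5; sellers' price rises by Ps − P* = 167.5 − 137 = 30.5.
So consumers capture 30.5/61 = 0.5 of each unit of subsidy.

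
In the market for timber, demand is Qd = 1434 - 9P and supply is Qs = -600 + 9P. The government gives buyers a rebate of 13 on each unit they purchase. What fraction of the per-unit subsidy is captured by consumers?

Consumer share = 0.5

Pre-subsidy: 1434 - 9P = -600 + 9P gives P* = 113, Q* = 417.
With the rebate, buyers effectively pay Pb = Ps − 13, where Ps is the price sellers receive.
Demand in terms of Ps becomes Qd = 1434 − 9(Ps − 13) = 1551 - 9Ps. Setting this equal to supply: 1551 - 9Ps = -600 + 9Ps, so Ps = 119.5.
Buyers pay Pb = 119.5 − 13 = 106.5; Q' = -600 + 9·119.5 = 475.5.
Buyers' price falls by P* − Pb = 113 − 106.5 = 6.5; sellers' price rises by Ps − P* = 119.5 − 113 = 6.5.
So consumers capture 6.5/13 = 0.5 of each unit of subsidy.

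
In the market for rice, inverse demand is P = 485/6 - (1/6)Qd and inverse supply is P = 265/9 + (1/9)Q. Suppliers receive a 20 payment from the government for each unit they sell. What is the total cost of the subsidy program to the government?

Government cost = 5140

Pre-subsidy: 485/6 - (1/6)Q = 265/9 + (1/9)Q gives Q* = 185 and P* = 50.
With the subsidy, sellers receive Ps = Pb + 20 for each unit, where Pb is the price buyers pay.
On the curves, Pb = 485/6 - (1/6)Q and Ps = 265/9 + (1/9)Q; the wedge Ps − Pb = 20 gives 265/9 + (1/9)Q − (485/6 - (1/6)Q) = 20, so Q' = 257.
Then Pb = 485/6 − (1/6)·257 = 38 and Ps = 265/9 + (1/9)·257 = 58.
Government outlay = subsidy × quantity = 20 × 257 = 5140.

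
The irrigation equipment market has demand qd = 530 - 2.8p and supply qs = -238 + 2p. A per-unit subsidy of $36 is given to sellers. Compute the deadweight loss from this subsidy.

Deadweight loss = $756

Pre-subsidy: 530 - 2.8p = -238 + 2p gives p* = 160, q* = 82.
With the subsidy, sellers receive ps = pb + 36 for each unit, where pb is the price buyers pay.
Supply in terms of pb becomes qs = -238 + 2(pb + 36) = -166 + 2pb. Setting this equal to demand: 530 - 2.8pb = -166 + 2pb, so pb = 145.
Sellers receive ps = 145 + 36 = 181; q' = 530 − 2.8·145 = 124.
The subsidy expands output by 124 − 82 = 42 past the efficient level; on those units the gap between marginal cost and willingness to pay runs from 0 up to 36.
DWL = ½ × 36 × 42 = 756.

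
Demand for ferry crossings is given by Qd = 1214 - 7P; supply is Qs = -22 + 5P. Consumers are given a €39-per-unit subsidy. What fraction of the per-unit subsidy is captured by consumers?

Pre-subsidy: 1214 - 7P = -22 + 5P gives P* = 103, Q* = 493.
With the rebate, buyers effectively pay Pb = Ps − 39, where Ps is the price sellers receive.
Demand in terms of Ps becomes Qd = 1214 − 7(Ps − 39) = 1487 - 7Ps. Setting this equal to supply: 1487 - 7Ps = -22 + 5Ps, so Ps = 125.75.
Buyers pay Pb = 125.75 − 39 = 86.75; Q' = -22 + 5·125.75 = 606.75.
Buyers' price falls by P* − Pb = 103 − 86.75 = 16.25; sellers' price rises by Ps − P* = 125.75 − 103 = 22.75.
So consumers capture 16.25/39 = 5/12 of each unit of subsidy.

Consumer share = 5/12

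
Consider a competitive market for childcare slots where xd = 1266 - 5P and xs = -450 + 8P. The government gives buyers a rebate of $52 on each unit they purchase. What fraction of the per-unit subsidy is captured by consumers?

Pre-subsidy: 1266 - 5P = -450 + 8P gives P* = 132, x* = 606.
With the rebate, buyers effectively pay Pb = Ps − 52, where Ps is the price sellers receive.
Demand in terms of Ps becomes xd = 1266 − 5(Ps − 52) = 1526 - 5Ps. Setting this equal to supply: 1526 - 5Ps = -450 + 8Ps, so Ps = 152.
Buyers pay Pb = 152 − 52 = 100; x' = -450 + 8·152 = 766.
Buyers' price falls by P* − Pb = 132 − 100 = 32; sellers' price rises by Ps − P* = 152 − 132 = 20.
So consumers capture 32/52 = 8/13 of each unit of subsidy.

Consumer share = 8/13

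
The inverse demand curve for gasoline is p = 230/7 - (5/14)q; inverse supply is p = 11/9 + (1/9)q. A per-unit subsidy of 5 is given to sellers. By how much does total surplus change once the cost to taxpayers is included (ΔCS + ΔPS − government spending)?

Net change in total surplus = -1575/59

Pre-subsidy: 230/7 - (5/14)q = 11/9 + (1/9)q gives q* = 3986/59 and p* = 515/59.
With the subsidy, sellers receive ps = pb + 5 for each unit, where pb is the price buyers pay.
On the curves, pb = 230/7 - (5/14)q and ps = 11/9 + (1/9)q; the wedge ps − pb = 5 gives 11/9 + (1/9)q − (230/7 - (5/14)q) = 5, so q' = 4616/59.
Then pb = 230/7 − (5/14)·(4616/59) = 290/59 and ps = 11/9 + (1/9)·(4616/59) = 585/59.
ΔCS = ½(3986/59 + 4616/59)(515/59 − 290/59) = 967725/3481; ΔPS = ½(3986/59 + 4616/59)(585/59 − 515/59) = 301070/3481.
Government spending = 5 × 4616/59 = 23080/59.
Net change = 967725/3481 + 301070/3481 − 23080/59 = -1575/59. The loss equals the DWL triangle ½·5·630/59.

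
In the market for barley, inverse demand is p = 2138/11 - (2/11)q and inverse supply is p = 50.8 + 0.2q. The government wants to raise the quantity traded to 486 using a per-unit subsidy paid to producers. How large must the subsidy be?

At q = 486, from the demand curve buyers pay pb = 2138/11 − (2/11)·486 = 106; from the supply curve sellers need ps = 50.8 + 0.2·486 = 148.
The subsidy must fill the gap: s = ps − pb = 148 − 106 = 42.

Required subsidy s = 42 per unit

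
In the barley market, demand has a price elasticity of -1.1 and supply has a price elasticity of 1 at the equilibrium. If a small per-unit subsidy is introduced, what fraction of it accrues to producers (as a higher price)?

For a small subsidy around the equilibrium, the benefit split depends on the relative slopes, which at a point are proportional to the elasticities.
Buyer share = εs/(εs + |εd|) = 1/(1 + 1.1) = 10/21; seller share = |εd|/(εs + |εd|) = 11/21.
So producers capture 11/21 of the subsidy.

Producer share = 11/21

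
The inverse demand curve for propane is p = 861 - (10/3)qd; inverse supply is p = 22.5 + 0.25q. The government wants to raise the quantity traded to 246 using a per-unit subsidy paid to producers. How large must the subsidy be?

Required subsidy s = 43 per unit

At q = 246, from the demand curve buyers pay pb = 861 − (10/3)·246 = 41; from the supply curve sellers need ps = 22.5 + 0.25·246 = 84.
The subsidy must fill the gap: s = ps − pb = 84 − 41 = 43.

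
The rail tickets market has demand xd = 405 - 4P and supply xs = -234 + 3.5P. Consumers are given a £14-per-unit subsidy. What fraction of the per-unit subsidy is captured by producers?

Pre-subsidy: 405 - 4P = -234 + 3.5P gives P* = 85.2, x* = 64.2.
With the rebate, buyers effectively pay Pb = Ps − 14, where Ps is the price sellers receive.
Demand in terms of Ps becomes xd = 405 − 4(Ps − 14) = 461 - 4Ps. Setting this equal to supply: 461 - 4Ps = -234 + 3.5Ps, so Ps = 278/3.
Buyers pay Pb = 278/3 − 14 = 236/3; x' = -234 + 3.5·(278/3) = 271/3.
Buyers' price falls by P* − Pb = 85.2 − 236/3 = 98/15; sellers' price rises by Ps − P* = 278/3 − 85.2 = 112/15.
So producers capture (112/15)/14 = 8/15 of each unit of subsidy.

Producer share = 8/15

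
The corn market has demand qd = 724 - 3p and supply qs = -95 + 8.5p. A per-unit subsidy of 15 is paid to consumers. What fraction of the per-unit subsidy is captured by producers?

Pre-subsidy: 724 - 3p = -95 + 8.5p gives p* = 1638/23, q* = 11738/23.
With the rebate, buyers effectively pay pb = ps − 15, where ps is the price sellers receive.
Demand in terms of ps becomes qd = 724 − 3(ps − 15) = 769 - 3ps. Setting this equal to supply: 769 - 3ps = -95 + 8.5ps, so ps = 1728/23.
Buyers pay pb = 1728/23 − 15 = 1383/23; q' = -95 + 8.5·(1728/23) = 12503/23.
Buyers' price falls by p* − pb = 1638/23 − 1383/23 = 255/23; sellers' price rises by ps − p* = 1728/23 − 1638/23 = 90/23.
So producers capture (90/23)/15 = 6/23 of each unit of subsidy.

Producer share = 6/23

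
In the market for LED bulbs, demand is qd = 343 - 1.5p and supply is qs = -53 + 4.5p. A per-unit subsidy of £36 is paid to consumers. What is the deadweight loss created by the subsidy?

Deadweight loss = £729

Pre-subsidy: 343 - 1.5p = -53 + 4.5p gives p* = 66, q* = 244.
With the rebate, buyers effectively pay pb = ps − 36, where ps is the price sellers receive.
Demand in terms of ps becomes qd = 343 − 1.5(ps − 36) = 397 - 1.5ps. Setting this equal to supply: 397 - 1.5ps = -53 + 4.5ps, so ps = 75.
Buyers pay pb = 75 − 36 = 39; q' = -53 + 4.5·75 = 284.5.
The subsidy expands output by 284.5 − 244 = 40.5 past the efficient level; on those units the gap between marginal cost and willingness to pay runs from 0 up to 36.
DWL = ½ × 36 × 40.5 = 729.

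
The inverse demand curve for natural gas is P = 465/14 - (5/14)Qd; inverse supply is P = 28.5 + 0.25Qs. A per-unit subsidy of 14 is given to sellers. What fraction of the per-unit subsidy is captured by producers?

Pre-subsidy: 465/14 - (5/14)Q = 28.5 + 0.25Q gives Q* = 132/17 and P* = 1035/34.
With the subsidy, sellers receive Ps = Pb + 14 for each unit, where Pb is the price buyers pay.
On the curves, Pb = 465/14 - (5/14)Q and Ps = 28.5 + 0.25Q; the wedge Ps − Pb = 14 gives 28.5 + 0.25Q − (465/14 - (5/14)Q) = 14, so Q' = 524/17.
Then Pb = 465/14 − (5/14)·(524/17) = 755/34 and Ps = 28.5 + 0.25·(524/17) = 1231/34.
Buyers' price falls by P* − Pb = 1035/34 − 755/34 = 140/17; sellers' price rises by Ps − P* = 1231/34 − 1035/34 = 98/17.
So producers capture (98/17)/14 = 7/17 of each unit of subsidy.

Producer share = 7/17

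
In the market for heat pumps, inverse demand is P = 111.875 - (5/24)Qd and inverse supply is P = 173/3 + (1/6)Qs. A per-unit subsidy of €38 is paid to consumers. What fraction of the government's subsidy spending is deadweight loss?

Pre-subsidy: 111.875 - (5/24)Q = 173/3 + (1/6)Q gives Q* = 1301/9 and P* = 4415/54.
With the rebate, buyers effectively pay Pb = Ps − 38, where Ps is the price sellers receive.
On the curves, Pb = 111.875 - (5/24)Q and Ps = 173/3 + (1/6)Q; the wedge Ps − Pb = 38 gives 173/3 + (1/6)Q − (111.875 - (5/24)Q) = 38, so Q' = 2213/9.
Then Pb = 111.875 − (5/24)·(2213/9) = 3275/54 and Ps = 173/3 + (1/6)·(2213/9) = 5327/54.
ΔCS = ½(1301/9 + 2213/9)(4415/54 − 3275/54) = 333830/81; ΔPS = ½(1301/9 + 2213/9)(5327/54 − 4415/54) = 267064/81.
Government spending = 38 × 2213/9 = 84094/9.
DWL = ½ × 38 × (2213/9 − 1301/9) = 5776/3; fraction = (5776/3) / (84094/9) = 456/2213.

DWL / government spending = 456/2213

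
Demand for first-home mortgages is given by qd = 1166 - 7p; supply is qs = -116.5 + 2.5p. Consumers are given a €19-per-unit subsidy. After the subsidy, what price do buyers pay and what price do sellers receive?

Pre-subsidy: 1166 - 7p = -116.5 + 2.5p gives p* = 135, q* = 221.
With the rebate, buyers effectively pay pb = ps − 19, where ps is the price sellers receive.
Demand in terms of ps becomes qd = 1166 − 7(ps − 19) = 1299 - 7ps. Setting this equal to supply: 1299 - 7ps = -116.5 + 2.5ps, so ps = 149.
Buyers pay pb = 149 − 19 = 130; q' = -116.5 + 2.5·149 = 256.

Buyers pay €130; sellers receive €149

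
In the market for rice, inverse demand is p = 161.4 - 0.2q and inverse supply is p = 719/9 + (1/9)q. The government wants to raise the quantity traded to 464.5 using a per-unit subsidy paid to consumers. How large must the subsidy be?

At q = 464.5, from the demand curve buyers pay pb = 161.4 − 0.2·464.5 = 68.5; from the supply curve sellers need ps = 719/9 + (1/9)·464.5 = 131.5.
The subsidy must fill the gap: s = ps − pb = 131.5 − 68.5 = 63.

Required subsidy s = 63 per unit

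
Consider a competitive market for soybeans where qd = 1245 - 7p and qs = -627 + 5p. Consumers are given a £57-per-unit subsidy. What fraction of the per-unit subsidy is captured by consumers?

Consumer share = 5/12

Pre-subsidy: 1245 - 7p = -627 + 5p gives p* = 156, q* = 153.
With the rebate, buyers effectively pay pb = ps − 57, where ps is the price sellers receive.
Demand in terms of ps becomes qd = 1245 − 7(ps − 57) = 1644 - 7ps. Setting this equal to supply: 1644 - 7ps = -627 + 5ps, so ps = 189.25.
Buyers pay pb = 189.25 − 57 = 132.25; q' = -627 + 5·189.25 = 319.25.
Buyers' price falls by p* − pb = 156 − 132.25 = 23.75; sellers' price rises by ps − p* = 189.25 − 156 = 33.25.
So consumers capture 23.75/57 = 5/12 of each unit of subsidy.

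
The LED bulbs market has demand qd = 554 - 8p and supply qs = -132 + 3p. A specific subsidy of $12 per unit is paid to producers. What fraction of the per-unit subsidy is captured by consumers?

Consumer share = 3/11

Pre-subsidy: 554 - 8p = -132 + 3p gives p* = 686/11, q* = 606/11.
With the subsidy, sellers receive ps = pb + 12 for each unit, where pb is the price buyers pay.
Supply in terms of pb becomes qs = -132 + 3(pb + 12) = -96 + 3pb. Setting this equal to demand: 554 - 8pb = -96 + 3pb, so pb = 650/11.
Sellers receive ps = 650/11 + 12 = 782/11; q' = 554 − 8·(650/11) = 894/11.
Buyers' price falls by p* − pb = 686/11 − 650/11 = 36/11; sellers' price rises by ps − p* = 782/11 − 686/11 = 96/11.
So consumers capture (36/11)/12 = 3/11 of each unit of subsidy.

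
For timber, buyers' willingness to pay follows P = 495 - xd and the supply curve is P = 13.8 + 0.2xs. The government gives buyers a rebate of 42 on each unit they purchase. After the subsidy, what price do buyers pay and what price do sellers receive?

Buyers pay 59; sellers receive 101

Pre-subsidy: 495 - x = 13.8 + 0.2x gives x* = 401 and P* = 94.
With the rebate, buyers effectively pay Pb = Ps − 42, where Ps is the price sellers receive.
On the curves, Pb = 495 - x and Ps = 13.8 + 0.2x; the wedge Ps − Pb = 42 gives 13.8 + 0.2x − (495 - x) = 42, so x' = 436.
Then Pb = 495 − 1·436 = 59 and Ps = 13.8 + 0.2·436 = 101.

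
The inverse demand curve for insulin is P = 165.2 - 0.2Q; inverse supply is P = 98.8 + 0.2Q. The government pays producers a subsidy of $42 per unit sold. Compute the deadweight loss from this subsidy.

Deadweight loss = $2205

Pre-subsidy: 165.2 - 0.2Q = 98.8 + 0.2Q gives Q* = 166 and P* = 132.
With the subsidy, sellers receive Ps = Pb + 42 for each unit, where Pb is the price buyers pay.
On the curves, Pb = 165.2 - 0.2Q and Ps = 98.8 + 0.2Q; the wedge Ps − Pb = 42 gives 98.8 + 0.2Q − (165.2 - 0.2Q) = 42, so Q' = 271.
Then Pb = 165.2 − 0.2·271 = 111 and Ps = 98.8 + 0.2·271 = 153.
The subsidy expands output by 271 − 166 = 105 past the efficient level; on those units the gap between marginal cost and willingness to pay runs from 0 up to 42.
DWL = ½ × 42 × 105 = 2205.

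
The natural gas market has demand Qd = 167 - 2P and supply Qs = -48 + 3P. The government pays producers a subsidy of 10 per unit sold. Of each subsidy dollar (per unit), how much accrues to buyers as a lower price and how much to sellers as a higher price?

Buyers gain 6 per unit; sellers gain 4 per unit

Pre-subsidy: 167 - 2P = -48 + 3P gives P* = 43, Q* = 81.
With the subsidy, sellers receive Ps = Pb + 10 for each unit, where Pb is the price buyers pay.
Supply in terms of Pb becomes Qs = -48 + 3(Pb + 10) = -18 + 3Pb. Setting this equal to demand: 167 - 2Pb = -18 + 3Pb, so Pb = 37.
Sellers receive Ps = 37 + 10 = 47; Q' = 167 − 2·37 = 93.
Buyers' price falls by P* − Pb = 43 − 37 = 6; sellers' price rises by Ps − P* = 47 − 43 = 4.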